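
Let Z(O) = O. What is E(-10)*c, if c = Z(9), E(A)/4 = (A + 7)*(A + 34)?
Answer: -2592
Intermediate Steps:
E(A) = 4*(7 + A)*(34 + A) (E(A) = 4*((A + 7)*(A + 34)) = 4*((7 + A)*(34 + A)) = 4*(7 + A)*(34 + A))
c = 9
E(-10)*c = (952 + 4*(-10)**2 + 164*(-10))*9 = (952 + 4*100 - 1640)*9 = (952 + 400 - 1640)*9 = -288*9 = -2592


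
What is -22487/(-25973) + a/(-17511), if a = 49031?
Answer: -879712306/454813203 ≈ -1.9342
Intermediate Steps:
-22487/(-25973) + a/(-17511) = -22487/(-25973) + 49031/(-17511) = -22487*(-1/25973) + 49031*(-1/17511) = 22487/25973 - 49031/17511 = -879712306/454813203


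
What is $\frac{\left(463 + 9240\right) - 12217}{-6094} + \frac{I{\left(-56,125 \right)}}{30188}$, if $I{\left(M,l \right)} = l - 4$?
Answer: $\frac{38315003}{91982836} \approx 0.41654$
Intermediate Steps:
$I{\left(M,l \right)} = -4 + l$ ($I{\left(M,l \right)} = l - 4 = -4 + l$)
$\frac{\left(463 + 9240\right) - 12217}{-6094} + \frac{I{\left(-56,125 \right)}}{30188} = \frac{\left(463 + 9240\right) - 12217}{-6094} + \frac{-4 + 125}{30188} = \left(9703 - 12217\right) \left(- \frac{1}{6094}\right) + 121 \cdot \frac{1}{30188} = \left(-2514\right) \left(- \frac{1}{6094}\right) + \frac{121}{30188} = \frac{1257}{3047} + \frac{121}{30188} = \frac{38315003}{91982836}$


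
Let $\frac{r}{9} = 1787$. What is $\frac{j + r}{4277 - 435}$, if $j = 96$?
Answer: $\frac{16179}{3842} \approx 4.2111$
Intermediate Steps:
$r = 16083$ ($r = 9 \cdot 1787 = 16083$)
$\frac{j + r}{4277 - 435} = \frac{96 + 16083}{4277 - 435} = \frac{16179}{3842}$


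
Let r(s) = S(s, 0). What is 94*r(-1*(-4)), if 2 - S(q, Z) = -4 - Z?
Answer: 564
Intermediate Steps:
S(q, Z) = 6 + Z (S(q, Z) = 2 - (-4 - Z) = 2 + (4 + Z) = 6 + Z)
r(s) = 6 (r(s) = 6 + 0 = 6)
94*r(-1*(-4)) = 94*6 = 564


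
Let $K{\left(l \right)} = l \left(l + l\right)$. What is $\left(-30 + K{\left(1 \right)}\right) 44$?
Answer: $-1232$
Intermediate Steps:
$K{\left(l \right)} = 2 l^{2}$ ($K{\left(l \right)} = l 2 l = 2 l^{2}$)
$\left(-30 + K{\left(1 \right)}\right) 44 = \left(-30 + 2 \cdot 1^{2}\right) 44 = \left(-30 + 2 \cdot 1\right) 44 = \left(-30 + 2\right) 44 = \left(-28\right) 44 = -1232$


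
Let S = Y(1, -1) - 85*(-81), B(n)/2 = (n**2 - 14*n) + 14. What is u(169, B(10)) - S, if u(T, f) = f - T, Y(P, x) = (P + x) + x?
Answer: -7105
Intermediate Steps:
Y(P, x) = P + 2*x
B(n) = 28 - 28*n + 2*n**2 (B(n) = 2*((n**2 - 14*n) + 14) = 2*(14 + n**2 - 14*n) = 28 - 28*n + 2*n**2)
S = 6884 (S = (1 + 2*(-1)) - 85*(-81) = (1 - 2) + 6885 = -1 + 6885 = 6884)
u(169, B(10)) - S = ((28 - 28*10 + 2*10**2) - 1*169) - 1*6884 = ((28 - 280 + 2*100) - 169) - 6884 = ((28 - 280 + 200) - 169) - 6884 = (-52 - 169) - 6884 = -221 - 6884 = -7105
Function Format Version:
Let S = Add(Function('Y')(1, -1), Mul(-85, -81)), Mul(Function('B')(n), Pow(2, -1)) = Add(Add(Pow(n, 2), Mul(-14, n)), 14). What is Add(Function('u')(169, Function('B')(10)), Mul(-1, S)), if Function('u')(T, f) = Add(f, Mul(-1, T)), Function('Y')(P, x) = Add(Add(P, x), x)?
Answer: -7105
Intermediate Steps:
Function('Y')(P, x) = Add(P, Mul(2, x))
Function('B')(n) = Add(28, Mul(-28, n), Mul(2, Pow(n, 2))) (Function('B')(n) = Mul(2, Add(Add(Pow(n, 2), Mul(-14, n)), 14)) = Mul(2, Add(14, Pow(n, 2), Mul(-14, n))) = Add(28, Mul(-28, n), Mul(2, Pow(n, 2))))
S = 6884 (S = Add(Add(1, Mul(2, -1)), Mul(-85, -81)) = Add(Add(1, -2), 6885) = Add(-1, 6885) = 6884)
Add(Function('u')(169, Function('B')(10)), Mul(-1, S)) = Add(Add(Add(28, Mul(-28, 10), Mul(2, Pow(10, 2))), Mul(-1, 169)), Mul(-1, 6884)) = Add(Add(Add(28, -280, Mul(2, 100)), -169), -6884) = Add(Add(Add(28, -280, 200), -169), -6884) = Add(Add(-52, -169), -6884) = Add(-221, -6884) = -7105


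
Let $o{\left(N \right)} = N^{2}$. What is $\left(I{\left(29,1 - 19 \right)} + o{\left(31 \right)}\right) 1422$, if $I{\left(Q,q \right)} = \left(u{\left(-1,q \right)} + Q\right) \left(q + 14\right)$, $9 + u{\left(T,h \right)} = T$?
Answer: $1258470$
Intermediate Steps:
$u{\left(T,h \right)} = -9 + T$
$I{\left(Q,q \right)} = \left(-10 + Q\right) \left(14 + q\right)$ ($I{\left(Q,q \right)} = \left(\left(-9 - 1\right) + Q\right) \left(q + 14\right) = \left(-10 + Q\right) \left(14 + q\right)$)
$\left(I{\left(29,1 - 19 \right)} + o{\left(31 \right)}\right) 1422 = \left(\left(-140 - 10 \left(1 - 19\right) + 14 \cdot 29 + 29 \left(1 - 19\right)\right) + 31^{2}\right) 1422 = \left(\left(-140 - 10 \left(1 - 19\right) + 406 + 29 \left(1 - 19\right)\right) + 961\right) 1422 = \left(\left(-140 - -180 + 406 + 29 \left(-18\right)\right) + 961\right) 1422 = \left(\left(-140 + 180 + 406 - 522\right) + 961\right) 1422 = \left(-76 + 961\right) 1422 = 885 \cdot 1422 = 1258470$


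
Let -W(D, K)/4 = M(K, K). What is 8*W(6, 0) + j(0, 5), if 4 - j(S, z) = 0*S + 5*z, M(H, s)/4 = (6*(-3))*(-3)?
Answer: -6933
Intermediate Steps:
M(H, s) = 216 (M(H, s) = 4*((6*(-3))*(-3)) = 4*(-18*(-3)) = 4*54 = 216)
W(D, K) = -864 (W(D, K) = -4*216 = -864)
j(S, z) = 4 - 5*z (j(S, z) = 4 - (0*S + 5*z) = 4 - (0 + 5*z) = 4 - 5*z)
8*W(6, 0) + j(0, 5) = 8*(-864) + (4 - 5*5) = -6912 + (4 - 25) = -6912 - 21 = -6933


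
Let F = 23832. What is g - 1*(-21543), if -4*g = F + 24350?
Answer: 18995/2 ≈ 9497.5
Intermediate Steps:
g = -24091/2 (g = -(23832 + 24350)/4 = -¼*48182 = -24091/2 ≈ -12046.)
g - 1*(-21543) = -24091/2 - 1*(-21543) = -24091/2 + 21543 = 18995/2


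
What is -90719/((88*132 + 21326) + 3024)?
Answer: -90719/35966 ≈ -2.5224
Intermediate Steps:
-90719/((88*132 + 21326) + 3024) = -90719/((11616 + 21326) + 3024) = -90719/(32942 + 3024) = -90719/35966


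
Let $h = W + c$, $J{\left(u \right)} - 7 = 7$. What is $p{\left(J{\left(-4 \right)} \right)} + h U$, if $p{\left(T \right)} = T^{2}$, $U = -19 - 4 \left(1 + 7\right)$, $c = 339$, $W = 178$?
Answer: $-26171$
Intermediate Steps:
$J{\left(u \right)} = 14$ ($J{\left(u \right)} = 7 + 7 = 14$)
$U = -51$ ($U = -19 - 32 = -51$)
$h = 517$ ($h = 178 + 339 = 517$)
$p{\left(J{\left(-4 \right)} \right)} + h U = 14^{2} + 517 \left(-51\right) = 196 - 26367 = -26171$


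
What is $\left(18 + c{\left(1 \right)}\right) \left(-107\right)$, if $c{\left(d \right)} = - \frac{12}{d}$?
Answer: $-642$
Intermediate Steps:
$\left(18 + c{\left(1 \right)}\right) \left(-107\right) = \left(18 - \frac{12}{1}\right) \left(-107\right) = \left(18 - 12\right) \left(-107\right) = 6 \left(-107\right) = -642$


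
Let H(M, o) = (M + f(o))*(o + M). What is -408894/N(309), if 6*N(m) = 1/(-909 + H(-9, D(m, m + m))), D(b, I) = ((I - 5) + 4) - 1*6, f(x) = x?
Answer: -886878819180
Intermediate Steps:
D(b, I) = -7 + I (D(b, I) = ((-5 + I) + 4) - 6 = (-1 + I) - 6 = -7 + I)
H(M, o) = (M + o)² (H(M, o) = (M + o)*(o + M) = (M + o)*(M + o) = (M + o)²)
N(m) = 1/(6*(-702 + (-7 + 2*m)² - 36*m)) (N(m) = 1/(6*(-909 + ((-9)² + (-7 + (m + m))² + 2*(-9)*(-7 + (m + m))))) = 1/(6*(-909 + (81 + (-7 + 2*m)² + 2*(-9)*(-7 + 2*m)))) = 1/(6*(-909 + (81 + (-7 + 2*m)² + (126 - 36*m)))) = 1/(6*(-909 + (207 + (-7 + 2*m)² - 36*m))) = 1/(6*(-702 + (-7 + 2*m)² - 36*m)))
-408894/N(309) = -408894/(1/(6*(-653 - 64*309 + 4*309²))) = -408894/(1/(6*(-653 - 19776 + 4*95481))) = -408894/(1/(6*(-653 - 19776 + 381924))) = -408894/((⅙)/361495) = -408894/((⅙)*(1/361495)) = -408894/1/2168970 = -408894*2168970 = -886878819180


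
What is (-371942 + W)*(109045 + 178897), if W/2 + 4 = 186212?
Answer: 136484508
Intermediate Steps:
W = 372416 (W = -8 + 2*186212 = -8 + 372424 = 372416)
(-371942 + W)*(109045 + 178897) = (-371942 + 372416)*(109045 + 178897) = 474*287942 = 136484508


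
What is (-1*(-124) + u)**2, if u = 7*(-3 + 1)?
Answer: 12100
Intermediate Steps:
u = -14 (u = 7*(-2) = -14)
(-1*(-124) + u)**2 = (-1*(-124) - 14)**2 = (124 - 14)**2 = 110**2 = 12100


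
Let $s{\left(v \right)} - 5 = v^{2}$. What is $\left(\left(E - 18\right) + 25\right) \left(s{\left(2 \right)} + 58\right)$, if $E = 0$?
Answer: $469$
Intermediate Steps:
$s{\left(v \right)} = 5 + v^{2}$
$\left(\left(E - 18\right) + 25\right) \left(s{\left(2 \right)} + 58\right) = \left(\left(0 - 18\right) + 25\right) \left(\left(5 + 2^{2}\right) + 58\right) = \left(-18 + 25\right) \left(\left(5 + 4\right) + 58\right) = 7 \left(9 + 58\right) = 7 \cdot 67 = 469$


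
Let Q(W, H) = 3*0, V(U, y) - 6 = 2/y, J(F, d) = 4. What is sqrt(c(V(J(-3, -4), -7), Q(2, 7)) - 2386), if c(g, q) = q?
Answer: I*sqrt(2386) ≈ 48.847*I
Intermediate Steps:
V(U, y) = 6 + 2/y
Q(W, H) = 0
sqrt(c(V(J(-3, -4), -7), Q(2, 7)) - 2386) = sqrt(0 - 2386) = sqrt(-2386) = I*sqrt(2386)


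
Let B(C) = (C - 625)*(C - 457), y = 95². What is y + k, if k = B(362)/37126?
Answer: 17636165/1954 ≈ 9025.7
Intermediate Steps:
y = 9025
B(C) = (-625 + C)*(-457 + C)
k = 1315/1954 (k = (285625 + 362² - 1082*362)/37126 = (285625 + 131044 - 391684)*(1/37126) = 24985*(1/37126) = 1315/1954 ≈ 0.67298)
y + k = 9025 + 1315/1954 = 17636165/1954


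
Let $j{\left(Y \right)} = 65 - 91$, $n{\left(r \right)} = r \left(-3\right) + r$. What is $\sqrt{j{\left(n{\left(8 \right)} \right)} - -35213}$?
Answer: $\sqrt{35187} \approx 187.58$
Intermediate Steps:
$n{\left(r \right)} = - 2 r$ ($n{\left(r \right)} = - 3 r + r = - 2 r$)
$j{\left(Y \right)} = -26$
$\sqrt{j{\left(n{\left(8 \right)} \right)} - -35213} = \sqrt{-26 - -35213} = \sqrt{-26 + 35213} = \sqrt{35187}$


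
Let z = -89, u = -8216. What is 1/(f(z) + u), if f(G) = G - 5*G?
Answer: -1/7860 ≈ -0.00012723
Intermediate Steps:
f(G) = -4*G
1/(f(z) + u) = 1/(-4*(-89) - 8216) = 1/(356 - 8216) = 1/(-7860) = -1/7860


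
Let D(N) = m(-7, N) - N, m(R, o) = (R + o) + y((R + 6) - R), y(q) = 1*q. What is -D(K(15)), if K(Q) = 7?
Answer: 1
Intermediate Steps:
y(q) = q
m(R, o) = 6 + R + o (m(R, o) = (R + o) + ((R + 6) - R) = (R + o) + ((6 + R) - R) = (R + o) + 6 = 6 + R + o)
D(N) = -1 (D(N) = (6 - 7 + N) - N = (-1 + N) - N = -1)
-D(K(15)) = -1*(-1) = 1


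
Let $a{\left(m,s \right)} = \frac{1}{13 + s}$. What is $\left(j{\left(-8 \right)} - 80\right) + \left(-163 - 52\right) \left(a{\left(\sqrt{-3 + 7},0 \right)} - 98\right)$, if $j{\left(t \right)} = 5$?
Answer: $\frac{272720}{13} \approx 20978.0$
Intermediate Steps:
$\left(j{\left(-8 \right)} - 80\right) + \left(-163 - 52\right) \left(a{\left(\sqrt{-3 + 7},0 \right)} - 98\right) = \left(5 - 80\right) + \left(-163 - 52\right) \left(\frac{1}{13 + 0} - 98\right) = -75 - 215 \left(\frac{1}{13} - 98\right) = -75 - - \frac{273695}{13} = -75 + \frac{273695}{13} = \frac{272720}{13}$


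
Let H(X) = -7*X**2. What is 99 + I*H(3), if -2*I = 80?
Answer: 2619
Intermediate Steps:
I = -40 (I = -1/2*80 = -40)
99 + I*H(3) = 99 - (-280)*3**2 = 99 - (-280)*9 = 99 - 40*(-63) = 99 + 2520 = 2619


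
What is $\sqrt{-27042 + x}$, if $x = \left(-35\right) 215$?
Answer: $i \sqrt{34567} \approx 185.92 i$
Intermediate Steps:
$x = -7525$
$\sqrt{-27042 + x} = \sqrt{-27042 - 7525} = \sqrt{-34567} = i \sqrt{34567}$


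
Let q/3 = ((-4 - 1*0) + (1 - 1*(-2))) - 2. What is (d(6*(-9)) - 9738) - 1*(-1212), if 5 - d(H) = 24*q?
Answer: -8305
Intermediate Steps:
q = -9 (q = 3*(((-4 - 1*0) + (1 - 1*(-2))) - 2) = 3*(((-4 + 0) + (1 + 2)) - 2) = 3*((-4 + 3) - 2) = 3*(-1 - 2) = 3*(-3) = -9)
d(H) = 221 (d(H) = 5 - 24*(-9) = 5 - 1*(-216) = 5 + 216 = 221)
(d(6*(-9)) - 9738) - 1*(-1212) = (221 - 9738) - 1*(-1212) = -9517 + 1212 = -8305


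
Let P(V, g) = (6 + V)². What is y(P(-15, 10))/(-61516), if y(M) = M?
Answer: -81/61516 ≈ -0.0013167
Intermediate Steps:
y(P(-15, 10))/(-61516) = (6 - 15)²/(-61516) = (-9)²*(-1/61516) = 81*(-1/61516) = -81/61516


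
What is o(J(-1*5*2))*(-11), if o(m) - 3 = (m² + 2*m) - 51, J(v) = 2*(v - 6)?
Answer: -10032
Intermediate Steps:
J(v) = -12 + 2*v (J(v) = 2*(-6 + v) = -12 + 2*v)
o(m) = -48 + m² + 2*m (o(m) = 3 + ((m² + 2*m) - 51) = 3 + (-51 + m² + 2*m) = -48 + m² + 2*m)
o(J(-1*5*2))*(-11) = (-48 + (-12 + 2*(-1*5*2))² + 2*(-12 + 2*(-1*5*2)))*(-11) = (-48 + (-12 + 2*(-5*2))² + 2*(-12 + 2*(-5*2)))*(-11) = (-48 + (-12 + 2*(-10))² + 2*(-12 + 2*(-10)))*(-11) = (-48 + (-12 - 20)² + 2*(-12 - 20))*(-11) = (-48 + (-32)² + 2*(-32))*(-11) = (-48 + 1024 - 64)*(-11) = 912*(-11) = -10032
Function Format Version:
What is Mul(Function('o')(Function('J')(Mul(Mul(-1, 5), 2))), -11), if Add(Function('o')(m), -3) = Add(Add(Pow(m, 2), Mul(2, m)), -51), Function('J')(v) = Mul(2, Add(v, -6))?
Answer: -10032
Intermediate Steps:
Function('J')(v) = Add(-12, Mul(2, v)) (Function('J')(v) = Mul(2, Add(-6, v)) = Add(-12, Mul(2, v)))
Function('o')(m) = Add(-48, Pow(m, 2), Mul(2, m)) (Function('o')(m) = Add(3, Add(Add(Pow(m, 2), Mul(2, m)), -51)) = Add(3, Add(-51, Pow(m, 2), Mul(2, m))) = Add(-48, Pow(m, 2), Mul(2, m)))
Mul(Function('o')(Function('J')(Mul(Mul(-1, 5), 2))), -11) = Mul(Add(-48, Pow(Add(-12, Mul(2, Mul(Mul(-1, 5), 2))), 2), Mul(2, Add(-12, Mul(2, Mul(Mul(-1, 5), 2))))), -11) = Mul(Add(-48, Pow(Add(-12, Mul(2, Mul(-5, 2))), 2), Mul(2, Add(-12, Mul(2, Mul(-5, 2))))), -11) = Mul(Add(-48, Pow(Add(-12, Mul(2, -10)), 2), Mul(2, Add(-12, Mul(2, -10)))), -11) = Mul(Add(-48, Pow(Add(-12, -20), 2), Mul(2, Add(-12, -20))), -11) = Mul(Add(-48, Pow(-32, 2), Mul(2, -32)), -11) = Mul(Add(-48, 1024, -64), -11) = Mul(912, -11) = -10032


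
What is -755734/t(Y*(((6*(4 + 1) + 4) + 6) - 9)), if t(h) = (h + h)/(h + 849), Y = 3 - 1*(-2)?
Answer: -379378468/155 ≈ -2.4476e+6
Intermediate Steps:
Y = 5 (Y = 3 + 2 = 5)
t(h) = 2*h/(849 + h) (t(h) = (2*h)/(849 + h) = 2*h/(849 + h))
-755734/t(Y*(((6*(4 + 1) + 4) + 6) - 9)) = -755734*(849 + 5*(((6*(4 + 1) + 4) + 6) - 9))/(10*(((6*(4 + 1) + 4) + 6) - 9)) = -755734*(849 + 5*(((6*5 + 4) + 6) - 9))/(10*(((6*5 + 4) + 6) - 9)) = -755734*(849 + 5*(((30 + 4) + 6) - 9))/(10*(((30 + 4) + 6) - 9)) = -755734*(849 + 5*((34 + 6) - 9))/(10*((34 + 6) - 9)) = -755734*(849 + 5*(40 - 9))/(10*(40 - 9)) = -755734/(2*(5*31)/(849 + 5*31)) = -755734/(2*155/(849 + 155)) = -755734/(2*155/1004) = -755734/(2*155*(1/1004)) = -755734/155/502 = -755734*502/155 = -379378468/155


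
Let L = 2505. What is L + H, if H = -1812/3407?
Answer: 8532723/3407 ≈ 2504.5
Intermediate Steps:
H = -1812/3407 (H = -1812*1/3407 = -1812/3407 ≈ -0.53185)
L + H = 2505 - 1812/3407 = 8532723/3407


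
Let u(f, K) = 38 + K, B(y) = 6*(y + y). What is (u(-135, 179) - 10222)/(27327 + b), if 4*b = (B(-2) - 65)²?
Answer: -40020/117229 ≈ -0.34138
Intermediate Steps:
B(y) = 12*y (B(y) = 6*(2*y) = 12*y)
b = 7921/4 (b = (12*(-2) - 65)²/4 = (-24 - 65)²/4 = (¼)*(-89)² = (¼)*7921 = 7921/4 ≈ 1980.3)
(u(-135, 179) - 10222)/(27327 + b) = ((38 + 179) - 10222)/(27327 + 7921/4) = (217 - 10222)/(117229/4) = -10005*4/117229 = -40020/117229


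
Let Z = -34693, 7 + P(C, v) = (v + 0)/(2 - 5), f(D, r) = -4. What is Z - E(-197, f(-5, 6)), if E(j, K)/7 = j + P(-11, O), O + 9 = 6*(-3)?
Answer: -33328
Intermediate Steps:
O = -27 (O = -9 + 6*(-3) = -9 - 18 = -27)
P(C, v) = -7 - v/3 (P(C, v) = -7 + (v + 0)/(2 - 5) = -7 + v/(-3) = -7 + v*(-1/3) = -7 - v/3)
E(j, K) = 14 + 7*j (E(j, K) = 7*(j + (-7 - 1/3*(-27))) = 7*(j + (-7 + 9)) = 7*(j + 2) = 7*(2 + j) = 14 + 7*j)
Z - E(-197, f(-5, 6)) = -34693 - (14 + 7*(-197)) = -34693 - (14 - 1379) = -34693 - 1*(-1365) = -34693 + 1365 = -33328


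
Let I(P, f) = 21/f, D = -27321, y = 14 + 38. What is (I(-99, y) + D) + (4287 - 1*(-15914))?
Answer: -370219/52 ≈ -7119.6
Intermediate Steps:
y = 52
(I(-99, y) + D) + (4287 - 1*(-15914)) = (21/52 - 27321) + (4287 - 1*(-15914)) = (21*(1/52) - 27321) + (4287 + 15914) = (21/52 - 27321) + 20201 = -1420671/52 + 20201 = -370219/52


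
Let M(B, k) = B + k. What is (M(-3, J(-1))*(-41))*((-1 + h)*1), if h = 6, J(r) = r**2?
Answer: 410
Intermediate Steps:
(M(-3, J(-1))*(-41))*((-1 + h)*1) = ((-3 + (-1)**2)*(-41))*((-1 + 6)*1) = ((-3 + 1)*(-41))*(5*1) = -2*(-41)*5 = 82*5 = 410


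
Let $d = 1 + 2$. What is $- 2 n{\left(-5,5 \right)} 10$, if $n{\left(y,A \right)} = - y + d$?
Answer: $-160$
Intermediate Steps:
$d = 3$
$n{\left(y,A \right)} = 3 - y$ ($n{\left(y,A \right)} = - y + 3 = 3 - y$)
$- 2 n{\left(-5,5 \right)} 10 = - 2 \left(3 - -5\right) 10 = - 2 \left(3 + 5\right) 10 = \left(-2\right) 8 \cdot 10 = \left(-16\right) 10 = -160$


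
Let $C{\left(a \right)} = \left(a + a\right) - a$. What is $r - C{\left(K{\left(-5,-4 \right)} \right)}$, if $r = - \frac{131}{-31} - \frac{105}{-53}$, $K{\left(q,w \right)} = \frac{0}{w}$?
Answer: $\frac{10198}{1643} \approx 6.2069$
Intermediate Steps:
$K{\left(q,w \right)} = 0$
$C{\left(a \right)} = a$ ($C{\left(a \right)} = 2 a - a = a$)
$r = \frac{10198}{1643}$ ($r = \left(-131\right) \left(- \frac{1}{31}\right) - - \frac{105}{53} = \frac{131}{31} + \frac{105}{53} = \frac{10198}{1643} \approx 6.2069$)
$r - C{\left(K{\left(-5,-4 \right)} \right)} = \frac{10198}{1643} - 0 = \frac{10198}{1643} + 0 = \frac{10198}{1643}$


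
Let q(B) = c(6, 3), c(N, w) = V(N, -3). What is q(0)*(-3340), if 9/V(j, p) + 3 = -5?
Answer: 7515/2 ≈ 3757.5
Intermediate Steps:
V(j, p) = -9/8 (V(j, p) = 9/(-3 - 5) = 9/(-8) = 9*(-1/8) = -9/8)
c(N, w) = -9/8
q(B) = -9/8
q(0)*(-3340) = -9/8*(-3340) = 7515/2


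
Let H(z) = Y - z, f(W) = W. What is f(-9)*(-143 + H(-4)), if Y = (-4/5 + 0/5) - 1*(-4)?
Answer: 6111/5 ≈ 1222.2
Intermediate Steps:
Y = 16/5 (Y = (-4*1/5 + 0*(1/5)) + 4 = (-4/5 + 0) + 4 = -4/5 + 4 = 16/5 ≈ 3.2000)
H(z) = 16/5 - z
f(-9)*(-143 + H(-4)) = -9*(-143 + (16/5 - 1*(-4))) = -9*(-143 + (16/5 + 4)) = -9*(-143 + 36/5) = -9*(-679/5) = 6111/5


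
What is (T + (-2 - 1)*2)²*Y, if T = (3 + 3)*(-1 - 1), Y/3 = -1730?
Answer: -1681560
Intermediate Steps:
Y = -5190 (Y = 3*(-1730) = -5190)
T = -12 (T = 6*(-2) = -12)
(T + (-2 - 1)*2)²*Y = (-12 + (-2 - 1)*2)²*(-5190) = (-12 - 3*2)²*(-5190) = (-12 - 6)²*(-5190) = (-18)²*(-5190) = 324*(-5190) = -1681560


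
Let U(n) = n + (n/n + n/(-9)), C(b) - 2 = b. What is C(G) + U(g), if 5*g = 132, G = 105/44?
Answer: 19043/660 ≈ 28.853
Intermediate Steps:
G = 105/44 (G = 105*(1/44) = 105/44 ≈ 2.3864)
C(b) = 2 + b
g = 132/5 (g = (⅕)*132 = 132/5 ≈ 26.400)
U(n) = 1 + 8*n/9 (U(n) = n + (1 + n*(-⅑)) = n + (1 - n/9) = 1 + 8*n/9)
C(G) + U(g) = (2 + 105/44) + (1 + (8/9)*(132/5)) = 193/44 + (1 + 352/15) = 193/44 + 367/15 = 19043/660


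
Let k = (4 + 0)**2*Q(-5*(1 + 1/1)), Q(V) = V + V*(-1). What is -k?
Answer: 0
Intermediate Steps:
Q(V) = 0 (Q(V) = V - V = 0)
k = 0 (k = (4 + 0)**2*0 = 4**2*0 = 16*0 = 0)
-k = -1*0 = 0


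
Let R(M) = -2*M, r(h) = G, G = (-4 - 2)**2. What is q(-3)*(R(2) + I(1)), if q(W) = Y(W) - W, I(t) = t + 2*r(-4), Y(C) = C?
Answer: 0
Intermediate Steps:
G = 36 (G = (-6)**2 = 36)
r(h) = 36
I(t) = 72 + t (I(t) = t + 2*36 = t + 72 = 72 + t)
q(W) = 0 (q(W) = W - W = 0)
q(-3)*(R(2) + I(1)) = 0*(-2*2 + (72 + 1)) = 0*(-4 + 73) = 0*69 = 0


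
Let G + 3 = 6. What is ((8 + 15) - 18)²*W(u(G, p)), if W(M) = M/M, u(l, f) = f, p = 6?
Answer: 25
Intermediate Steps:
G = 3 (G = -3 + 6 = 3)
W(M) = 1
((8 + 15) - 18)²*W(u(G, p)) = ((8 + 15) - 18)²*1 = (23 - 18)²*1 = 5²*1 = 25*1 = 25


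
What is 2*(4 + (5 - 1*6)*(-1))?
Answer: 10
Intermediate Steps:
2*(4 + (5 - 1*6)*(-1)) = 2*(4 + (5 - 6)*(-1)) = 2*(4 - 1*(-1)) = 2*(4 + 1) = 2*5 = 10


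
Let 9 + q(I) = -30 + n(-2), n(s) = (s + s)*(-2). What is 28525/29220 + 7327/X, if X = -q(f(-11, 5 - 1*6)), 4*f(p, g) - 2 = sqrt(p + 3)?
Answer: 42995843/181164 ≈ 237.33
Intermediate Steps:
n(s) = -4*s (n(s) = (2*s)*(-2) = -4*s)
f(p, g) = 1/2 + sqrt(3 + p)/4 (f(p, g) = 1/2 + sqrt(p + 3)/4 = 1/2 + sqrt(3 + p)/4)
q(I) = -31 (q(I) = -9 + (-30 - 4*(-2)) = -9 + (-30 + 8) = -9 - 22 = -31)
X = 31 (X = -1*(-31) = 31)
28525/29220 + 7327/X = 28525/29220 + 7327/31 = 28525*(1/29220) + 7327*(1/31) = 5705/5844 + 7327/31 = 42995843/181164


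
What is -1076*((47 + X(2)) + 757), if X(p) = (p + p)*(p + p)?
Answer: -882320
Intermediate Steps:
X(p) = 4*p² (X(p) = (2*p)*(2*p) = 4*p²)
-1076*((47 + X(2)) + 757) = -1076*((47 + 4*2²) + 757) = -1076*((47 + 4*4) + 757) = -1076*((47 + 16) + 757) = -1076*(63 + 757) = -1076*820 = -882320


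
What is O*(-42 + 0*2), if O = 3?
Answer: -126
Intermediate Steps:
O*(-42 + 0*2) = 3*(-42 + 0*2) = 3*(-42 + 0) = 3*(-42) = -126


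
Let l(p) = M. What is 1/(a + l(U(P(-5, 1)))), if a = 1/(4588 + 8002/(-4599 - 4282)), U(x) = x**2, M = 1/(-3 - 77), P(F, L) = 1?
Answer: -1629521040/20013773 ≈ -81.420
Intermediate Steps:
M = -1/80 (M = 1/(-80) = -1/80 ≈ -0.012500)
a = 8881/40738026 (a = 1/(4588 + 8002/(-8881)) = 1/(4588 + 8002*(-1/8881)) = 1/(4588 - 8002/8881) = 1/(40738026/8881) = 8881/40738026 ≈ 0.00021800)
l(p) = -1/80
1/(a + l(U(P(-5, 1)))) = 1/(8881/40738026 - 1/80) = 1/(-20013773/1629521040) = -1629521040/20013773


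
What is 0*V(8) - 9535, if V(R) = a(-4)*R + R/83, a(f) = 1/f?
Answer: -9535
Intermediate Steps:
V(R) = -79*R/332 (V(R) = R/(-4) + R/83 = -R/4 + R*(1/83) = -R/4 + R/83 = -79*R/332)
0*V(8) - 9535 = 0*(-79/332*8) - 9535 = 0*(-158/83) - 9535 = 0 - 9535 = -9535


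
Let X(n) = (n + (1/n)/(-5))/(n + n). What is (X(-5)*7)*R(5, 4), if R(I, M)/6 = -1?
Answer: -2604/125 ≈ -20.832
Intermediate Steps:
R(I, M) = -6 (R(I, M) = 6*(-1) = -6)
X(n) = (n - 1/(5*n))/(2*n) (X(n) = (n - ⅕/n)/((2*n)) = (n - 1/(5*n))*(1/(2*n)) = (n - 1/(5*n))/(2*n))
(X(-5)*7)*R(5, 4) = ((½ - ⅒/(-5)²)*7)*(-6) = ((½ - ⅒*1/25)*7)*(-6) = ((½ - 1/250)*7)*(-6) = ((62/125)*7)*(-6) = (434/125)*(-6) = -2604/125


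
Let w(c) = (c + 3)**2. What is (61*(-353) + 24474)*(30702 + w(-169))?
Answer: 171336778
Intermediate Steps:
w(c) = (3 + c)**2
(61*(-353) + 24474)*(30702 + w(-169)) = (61*(-353) + 24474)*(30702 + (3 - 169)**2) = (-21533 + 24474)*(30702 + (-166)**2) = 2941*(30702 + 27556) = 2941*58258 = 171336778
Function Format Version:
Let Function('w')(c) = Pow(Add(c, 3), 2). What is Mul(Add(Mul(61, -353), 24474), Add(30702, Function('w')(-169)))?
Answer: 171336778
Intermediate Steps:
Function('w')(c) = Pow(Add(3, c), 2)
Mul(Add(Mul(61, -353), 24474), Add(30702, Function('w')(-169))) = Mul(Add(Mul(61, -353), 24474), Add(30702, Pow(Add(3, -169), 2))) = Mul(Add(-21533, 24474), Add(30702, Pow(-166, 2))) = Mul(2941, Add(30702, 27556)) = Mul(2941, 58258) = 171336778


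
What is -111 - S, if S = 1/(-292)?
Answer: -32411/292 ≈ -111.00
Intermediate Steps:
S = -1/292 ≈ -0.0034247
-111 - S = -111 - 1*(-1/292) = -111 + 1/292 = -32411/292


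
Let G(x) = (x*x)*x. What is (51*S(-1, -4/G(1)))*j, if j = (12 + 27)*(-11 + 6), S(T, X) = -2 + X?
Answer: 59670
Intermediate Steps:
G(x) = x**3 (G(x) = x**2*x = x**3)
j = -195 (j = 39*(-5) = -195)
(51*S(-1, -4/G(1)))*j = (51*(-2 - 4/(1**3)))*(-195) = (51*(-2 - 4/1))*(-195) = (51*(-2 - 4*1))*(-195) = (51*(-2 - 4))*(-195) = (51*(-6))*(-195) = -306*(-195) = 59670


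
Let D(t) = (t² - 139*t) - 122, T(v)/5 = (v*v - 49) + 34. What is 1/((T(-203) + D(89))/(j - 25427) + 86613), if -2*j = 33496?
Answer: 42175/3652701877 ≈ 1.1546e-5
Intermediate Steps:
j = -16748 (j = -½*33496 = -16748)
T(v) = -75 + 5*v² (T(v) = 5*((v*v - 49) + 34) = 5*((v² - 49) + 34) = 5*((-49 + v²) + 34) = 5*(-15 + v²) = -75 + 5*v²)
D(t) = -122 + t² - 139*t
1/((T(-203) + D(89))/(j - 25427) + 86613) = 1/(((-75 + 5*(-203)²) + (-122 + 89² - 139*89))/(-16748 - 25427) + 86613) = 1/(((-75 + 5*41209) + (-122 + 7921 - 12371))/(-42175) + 86613) = 1/(((-75 + 206045) - 4572)*(-1/42175) + 86613) = 1/((205970 - 4572)*(-1/42175) + 86613) = 1/(201398*(-1/42175) + 86613) = 1/(-201398/42175 + 86613) = 1/(3652701877/42175) = 42175/3652701877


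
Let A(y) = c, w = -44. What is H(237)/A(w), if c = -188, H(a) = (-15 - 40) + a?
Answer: -91/94 ≈ -0.96809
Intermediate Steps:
H(a) = -55 + a
A(y) = -188
H(237)/A(w) = (-55 + 237)/(-188) = 182*(-1/188) = -91/94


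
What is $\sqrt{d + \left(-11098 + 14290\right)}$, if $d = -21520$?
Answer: $2 i \sqrt{4582} \approx 135.38 i$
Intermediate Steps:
$\sqrt{d + \left(-11098 + 14290\right)} = \sqrt{-21520 + \left(-11098 + 14290\right)} = \sqrt{-21520 + 3192} = \sqrt{-18328} = 2 i \sqrt{4582}$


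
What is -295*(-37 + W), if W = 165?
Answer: -37760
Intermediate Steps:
-295*(-37 + W) = -295*(-37 + 165) = -295*128 = -37760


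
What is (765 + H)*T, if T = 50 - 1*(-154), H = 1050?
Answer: 370260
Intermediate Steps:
T = 204 (T = 50 + 154 = 204)
(765 + H)*T = (765 + 1050)*204 = 1815*204 = 370260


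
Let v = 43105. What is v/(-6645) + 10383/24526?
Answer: -197639639/32595054 ≈ -6.0635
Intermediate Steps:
v/(-6645) + 10383/24526 = 43105/(-6645) + 10383/24526 = 43105*(-1/6645) + 10383*(1/24526) = -8621/1329 + 10383/24526 = -197639639/32595054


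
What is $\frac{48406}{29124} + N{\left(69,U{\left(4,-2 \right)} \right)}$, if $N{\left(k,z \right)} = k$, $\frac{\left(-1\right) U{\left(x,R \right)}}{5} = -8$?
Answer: $\frac{1028981}{14562} \approx 70.662$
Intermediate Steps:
$U{\left(x,R \right)} = 40$ ($U{\left(x,R \right)} = \left(-5\right) \left(-8\right) = 40$)
$\frac{48406}{29124} + N{\left(69,U{\left(4,-2 \right)} \right)} = \frac{48406}{29124} + 69 = 48406 \cdot \frac{1}{29124} + 69 = \frac{24203}{14562} + 69 = \frac{1028981}{14562}$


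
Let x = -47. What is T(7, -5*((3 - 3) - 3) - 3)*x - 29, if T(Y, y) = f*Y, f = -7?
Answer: 2274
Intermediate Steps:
T(Y, y) = -7*Y
T(7, -5*((3 - 3) - 3) - 3)*x - 29 = -7*7*(-47) - 29 = -49*(-47) - 29 = 2303 - 29 = 2274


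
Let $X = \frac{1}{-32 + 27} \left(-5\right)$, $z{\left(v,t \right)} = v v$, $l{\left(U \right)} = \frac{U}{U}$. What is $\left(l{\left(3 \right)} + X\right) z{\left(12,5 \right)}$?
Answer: $288$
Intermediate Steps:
$l{\left(U \right)} = 1$
$z{\left(v,t \right)} = v^{2}$
$X = 1$ ($X = \frac{1}{-5} \left(-5\right) = \left(- \frac{1}{5}\right) \left(-5\right) = 1$)
$\left(l{\left(3 \right)} + X\right) z{\left(12,5 \right)} = \left(1 + 1\right) 12^{2} = 2 \cdot 144 = 288$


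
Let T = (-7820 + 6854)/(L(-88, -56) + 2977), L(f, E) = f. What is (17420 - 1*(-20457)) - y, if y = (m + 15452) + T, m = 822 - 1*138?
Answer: 20936905/963 ≈ 21741.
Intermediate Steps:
T = -322/963 (T = (-7820 + 6854)/(-88 + 2977) = -966/2889 = -966*1/2889 = -322/963 ≈ -0.33437)
m = 684 (m = 822 - 138 = 684)
y = 15538646/963 (y = (684 + 15452) - 322/963 = 16136 - 322/963 = 15538646/963 ≈ 16136.)
(17420 - 1*(-20457)) - y = (17420 - 1*(-20457)) - 1*15538646/963 = (17420 + 20457) - 15538646/963 = 37877 - 15538646/963 = 20936905/963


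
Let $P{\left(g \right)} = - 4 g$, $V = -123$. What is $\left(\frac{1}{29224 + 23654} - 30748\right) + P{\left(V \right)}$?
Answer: $- \frac{1599876767}{52878} \approx -30256.0$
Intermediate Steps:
$\left(\frac{1}{29224 + 23654} - 30748\right) + P{\left(V \right)} = \left(\frac{1}{29224 + 23654} - 30748\right) - -492 = \left(\frac{1}{52878} - 30748\right) + 492 = - \frac{1625892743}{52878} + 492 = - \frac{1599876767}{52878}$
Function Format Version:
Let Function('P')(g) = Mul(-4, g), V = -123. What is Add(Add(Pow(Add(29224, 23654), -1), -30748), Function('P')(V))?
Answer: Rational(-1599876767, 52878) ≈ -30256.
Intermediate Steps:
Add(Add(Pow(Add(29224, 23654), -1), -30748), Function('P')(V)) = Add(Add(Pow(Add(29224, 23654), -1), -30748), Mul(-4, -123)) = Add(Add(Pow(52878, -1), -30748), 492) = Add(Add(Rational(1, 52878), -30748), 492) = Add(Rational(-1625892743, 52878), 492) = Rational(-1599876767, 52878)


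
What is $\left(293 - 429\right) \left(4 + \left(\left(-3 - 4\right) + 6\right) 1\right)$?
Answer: $-408$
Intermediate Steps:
$\left(293 - 429\right) \left(4 + \left(\left(-3 - 4\right) + 6\right) 1\right) = - 136 \left(4 + \left(-7 + 6\right) 1\right) = - 136 \left(4 - 1\right) = \left(-136\right) 3 = -408$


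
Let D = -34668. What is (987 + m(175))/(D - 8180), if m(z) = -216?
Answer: -771/42848 ≈ -0.017994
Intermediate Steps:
(987 + m(175))/(D - 8180) = (987 - 216)/(-34668 - 8180) = 771/(-42848) = 771*(-1/42848) = -771/42848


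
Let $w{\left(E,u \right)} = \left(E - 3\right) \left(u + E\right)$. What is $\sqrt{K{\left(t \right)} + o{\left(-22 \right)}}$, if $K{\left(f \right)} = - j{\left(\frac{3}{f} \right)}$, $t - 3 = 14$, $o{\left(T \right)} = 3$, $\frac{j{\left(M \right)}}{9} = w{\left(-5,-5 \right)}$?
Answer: $i \sqrt{717} \approx 26.777 i$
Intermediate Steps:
$w{\left(E,u \right)} = \left(-3 + E\right) \left(E + u\right)$
$j{\left(M \right)} = 720$ ($j{\left(M \right)} = 9 \left(\left(-5\right)^{2} - -15 - -15 - -25\right) = 9 \left(25 + 15 + 15 + 25\right) = 9 \cdot 80 = 720$)
$t = 17$ ($t = 3 + 14 = 17$)
$K{\left(f \right)} = -720$ ($K{\left(f \right)} = \left(-1\right) 720 = -720$)
$\sqrt{K{\left(t \right)} + o{\left(-22 \right)}} = \sqrt{-720 + 3} = \sqrt{-717} = i \sqrt{717}$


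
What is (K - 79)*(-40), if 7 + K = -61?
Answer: 5880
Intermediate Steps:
K = -68 (K = -7 - 61 = -68)
(K - 79)*(-40) = (-68 - 79)*(-40) = -147*(-40) = 5880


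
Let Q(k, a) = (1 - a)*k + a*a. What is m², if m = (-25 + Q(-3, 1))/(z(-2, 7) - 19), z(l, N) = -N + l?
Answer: 36/49 ≈ 0.73469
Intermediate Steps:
Q(k, a) = a² + k*(1 - a) (Q(k, a) = k*(1 - a) + a² = a² + k*(1 - a))
z(l, N) = l - N
m = 6/7 (m = (-25 + (-3 + 1² - 1*1*(-3)))/((-2 - 1*7) - 19) = (-25 + (-3 + 1 + 3))/((-2 - 7) - 19) = (-25 + 1)/(-9 - 19) = -24/(-28) = -24*(-1/28) = 6/7 ≈ 0.85714)
m² = (6/7)² = 36/49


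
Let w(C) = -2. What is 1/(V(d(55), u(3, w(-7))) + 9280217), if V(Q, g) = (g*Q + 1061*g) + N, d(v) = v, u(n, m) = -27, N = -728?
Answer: 1/9249357 ≈ 1.0812e-7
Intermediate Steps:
V(Q, g) = -728 + 1061*g + Q*g (V(Q, g) = (g*Q + 1061*g) - 728 = (Q*g + 1061*g) - 728 = (1061*g + Q*g) - 728 = -728 + 1061*g + Q*g)
1/(V(d(55), u(3, w(-7))) + 9280217) = 1/((-728 + 1061*(-27) + 55*(-27)) + 9280217) = 1/((-728 - 28647 - 1485) + 9280217) = 1/(-30860 + 9280217) = 1/9249357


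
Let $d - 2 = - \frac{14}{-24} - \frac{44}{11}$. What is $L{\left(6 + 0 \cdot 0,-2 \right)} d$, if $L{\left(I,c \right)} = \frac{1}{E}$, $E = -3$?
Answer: $\frac{17}{36} \approx 0.47222$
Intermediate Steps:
$d = - \frac{17}{12}$ ($d = 2 - \left(4 - \frac{7}{12}\right) = 2 - \frac{41}{12} = - \frac{17}{12} \approx -1.4167$)
$L{\left(I,c \right)} = - \frac{1}{3}$ ($L{\left(I,c \right)} = \frac{1}{-3} = - \frac{1}{3}$)
$L{\left(6 + 0 \cdot 0,-2 \right)} d = \left(- \frac{1}{3}\right) \left(- \frac{17}{12}\right) = \frac{17}{36}$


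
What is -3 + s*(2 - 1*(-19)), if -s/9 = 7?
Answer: -1326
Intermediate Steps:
s = -63 (s = -9*7 = -63)
-3 + s*(2 - 1*(-19)) = -3 - 63*(2 - 1*(-19)) = -3 - 63*(2 + 19) = -3 - 63*21 = -3 - 1323 = -1326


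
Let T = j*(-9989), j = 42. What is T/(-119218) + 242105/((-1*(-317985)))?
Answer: 16227006482/3790953573 ≈ 4.2805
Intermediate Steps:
T = -419538 (T = 42*(-9989) = -419538)
T/(-119218) + 242105/((-1*(-317985))) = -419538/(-119218) + 242105/((-1*(-317985))) = -419538*(-1/119218) + 242105/317985 = 209769/59609 + 242105*(1/317985) = 209769/59609 + 48421/63597 = 16227006482/3790953573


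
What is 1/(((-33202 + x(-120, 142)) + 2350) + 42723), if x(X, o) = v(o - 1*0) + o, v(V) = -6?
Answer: 1/12007 ≈ 8.3285e-5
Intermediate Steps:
x(X, o) = -6 + o
1/(((-33202 + x(-120, 142)) + 2350) + 42723) = 1/(((-33202 + (-6 + 142)) + 2350) + 42723) = 1/(((-33202 + 136) + 2350) + 42723) = 1/((-33066 + 2350) + 42723) = 1/(-30716 + 42723) = 1/12007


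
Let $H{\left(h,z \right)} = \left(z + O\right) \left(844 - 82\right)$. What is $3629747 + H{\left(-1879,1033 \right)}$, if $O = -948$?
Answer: $3694517$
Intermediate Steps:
$H{\left(h,z \right)} = -722376 + 762 z$ ($H{\left(h,z \right)} = \left(z - 948\right) \left(844 - 82\right) = \left(-948 + z\right) 762 = -722376 + 762 z$)
$3629747 + H{\left(-1879,1033 \right)} = 3629747 + \left(-722376 + 762 \cdot 1033\right) = 3629747 + \left(-722376 + 787146\right) = 3629747 + 64770 = 3694517$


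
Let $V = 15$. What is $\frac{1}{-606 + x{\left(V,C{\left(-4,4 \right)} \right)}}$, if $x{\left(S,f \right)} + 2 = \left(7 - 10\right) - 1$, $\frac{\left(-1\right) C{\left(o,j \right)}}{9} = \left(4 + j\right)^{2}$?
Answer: $- \frac{1}{612} \approx -0.001634$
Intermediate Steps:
$C{\left(o,j \right)} = - 9 \left(4 + j\right)^{2}$
$x{\left(S,f \right)} = -6$ ($x{\left(S,f \right)} = -2 + \left(\left(7 - 10\right) - 1\right) = -2 - 4 = -6$)
$\frac{1}{-606 + x{\left(V,C{\left(-4,4 \right)} \right)}} = \frac{1}{-606 - 6} = \frac{1}{-612} = - \frac{1}{612}$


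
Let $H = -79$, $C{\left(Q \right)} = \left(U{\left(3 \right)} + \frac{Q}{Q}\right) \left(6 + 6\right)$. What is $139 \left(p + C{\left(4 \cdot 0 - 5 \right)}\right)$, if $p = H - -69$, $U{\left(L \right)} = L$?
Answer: $5282$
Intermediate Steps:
$C{\left(Q \right)} = 48$ ($C{\left(Q \right)} = \left(3 + \frac{Q}{Q}\right) \left(6 + 6\right) = \left(3 + 1\right) 12 = 4 \cdot 12 = 48$)
$p = -10$ ($p = -79 - -69 = -79 + 69 = -10$)
$139 \left(p + C{\left(4 \cdot 0 - 5 \right)}\right) = 139 \left(-10 + 48\right) = 139 \cdot 38 = 5282$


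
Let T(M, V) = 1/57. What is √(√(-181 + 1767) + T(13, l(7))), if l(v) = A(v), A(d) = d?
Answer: √(57 + 3249*√1586)/57 ≈ 6.3121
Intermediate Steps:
l(v) = v
T(M, V) = 1/57
√(√(-181 + 1767) + T(13, l(7))) = √(√(-181 + 1767) + 1/57) = √(√1586 + 1/57) = √(1/57 + √1586)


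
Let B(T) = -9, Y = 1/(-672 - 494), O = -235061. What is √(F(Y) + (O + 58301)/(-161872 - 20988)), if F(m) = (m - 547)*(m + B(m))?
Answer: 3*√62185508315323941/10660738 ≈ 70.174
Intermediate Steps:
Y = -1/1166 (Y = 1/(-1166) = -1/1166 ≈ -0.00085763)
F(m) = (-547 + m)*(-9 + m) (F(m) = (m - 547)*(m - 9) = (-547 + m)*(-9 + m))
√(F(Y) + (O + 58301)/(-161872 - 20988)) = √((4923 + (-1/1166)² - 556*(-1/1166)) + (-235061 + 58301)/(-161872 - 20988)) = √((4923 + 1/1359556 + 278/583) - 176760/(-182860)) = √(6693742485/1359556 - 176760*(-1/182860)) = √(6693742485/1359556 + 8838/9143) = √(61212903296283/12430420508) = 3*√62185508315323941/10660738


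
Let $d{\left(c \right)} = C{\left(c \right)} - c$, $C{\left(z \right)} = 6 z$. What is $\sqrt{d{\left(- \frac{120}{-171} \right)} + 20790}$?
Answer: $\frac{\sqrt{67558110}}{57} \approx 144.2$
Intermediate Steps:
$d{\left(c \right)} = 5 c$ ($d{\left(c \right)} = 6 c - c = 5 c$)
$\sqrt{d{\left(- \frac{120}{-171} \right)} + 20790} = \sqrt{5 \left(- \frac{120}{-171}\right) + 20790} = \sqrt{5 \left(\left(-120\right) \left(- \frac{1}{171}\right)\right) + 20790} = \sqrt{5 \cdot \frac{40}{57} + 20790} = \sqrt{\frac{200}{57} + 20790} = \sqrt{\frac{1185230}{57}} = \frac{\sqrt{67558110}}{57}$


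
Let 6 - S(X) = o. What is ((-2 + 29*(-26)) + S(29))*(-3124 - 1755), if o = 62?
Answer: 3961748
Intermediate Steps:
S(X) = -56 (S(X) = 6 - 1*62 = 6 - 62 = -56)
((-2 + 29*(-26)) + S(29))*(-3124 - 1755) = ((-2 + 29*(-26)) - 56)*(-3124 - 1755) = ((-2 - 754) - 56)*(-4879) = (-756 - 56)*(-4879) = -812*(-4879) = 3961748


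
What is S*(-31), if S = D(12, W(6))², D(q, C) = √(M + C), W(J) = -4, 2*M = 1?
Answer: 217/2 ≈ 108.50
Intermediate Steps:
M = ½ (M = (½)*1 = ½ ≈ 0.50000)
D(q, C) = √(½ + C)
S = -7/2 (S = (√(2 + 4*(-4))/2)² = (√(2 - 16)/2)² = (√(-14)/2)² = ((I*√14)/2)² = (I*√14/2)² = -7/2 ≈ -3.5000)
S*(-31) = -7/2*(-31) = 217/2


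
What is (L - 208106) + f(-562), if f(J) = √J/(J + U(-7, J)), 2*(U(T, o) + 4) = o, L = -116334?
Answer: -324440 - I*√562/847 ≈ -3.2444e+5 - 0.027989*I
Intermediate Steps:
U(T, o) = -4 + o/2
f(J) = √J/(-4 + 3*J/2) (f(J) = √J/(J + (-4 + J/2)) = √J/(-4 + 3*J/2))
(L - 208106) + f(-562) = (-116334 - 208106) + 2*√(-562)/(-8 + 3*(-562)) = -324440 + 2*(I*√562)/(-8 - 1686) = -324440 + 2*(I*√562)/(-1694) = -324440 + 2*(I*√562)*(-1/1694) = -324440 - I*√562/847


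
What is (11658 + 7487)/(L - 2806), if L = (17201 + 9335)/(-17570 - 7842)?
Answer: -121628185/17833152 ≈ -6.8203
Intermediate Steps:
L = -6634/6353 (L = 26536/(-25412) = 26536*(-1/25412) = -6634/6353 ≈ -1.0442)
(11658 + 7487)/(L - 2806) = (11658 + 7487)/(-6634/6353 - 2806) = 19145/(-17833152/6353) = 19145*(-6353/17833152) = -121628185/17833152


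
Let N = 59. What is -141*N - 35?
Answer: -8354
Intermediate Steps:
-141*N - 35 = -141*59 - 35 = -8319 - 35 = -8354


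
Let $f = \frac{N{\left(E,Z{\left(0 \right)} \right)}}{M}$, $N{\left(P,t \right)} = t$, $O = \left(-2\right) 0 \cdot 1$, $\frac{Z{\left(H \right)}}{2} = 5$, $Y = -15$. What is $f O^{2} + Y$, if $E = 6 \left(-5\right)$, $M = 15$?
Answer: $-15$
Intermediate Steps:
$Z{\left(H \right)} = 10$ ($Z{\left(H \right)} = 2 \cdot 5 = 10$)
$O = 0$ ($O = 0 \cdot 1 = 0$)
$E = -30$
$f = \frac{2}{3}$ ($f = \frac{10}{15} = 10 \cdot \frac{1}{15} = \frac{2}{3} \approx 0.66667$)
$f O^{2} + Y = \frac{2 \cdot 0^{2}}{3} - 15 = \frac{2}{3} \cdot 0 - 15 = 0 - 15 = -15$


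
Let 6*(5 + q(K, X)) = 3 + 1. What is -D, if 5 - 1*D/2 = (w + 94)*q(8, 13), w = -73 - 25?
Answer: 74/3 ≈ 24.667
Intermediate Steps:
q(K, X) = -13/3 (q(K, X) = -5 + (3 + 1)/6 = -5 + (1/6)*4 = -5 + 2/3 = -13/3)
w = -98
D = -74/3 (D = 10 - 2*(-98 + 94)*(-13)/3 = 10 - (-8)*(-13)/3 = 10 - 2*52/3 = 10 - 104/3 = -74/3 ≈ -24.667)
-D = -1*(-74/3) = 74/3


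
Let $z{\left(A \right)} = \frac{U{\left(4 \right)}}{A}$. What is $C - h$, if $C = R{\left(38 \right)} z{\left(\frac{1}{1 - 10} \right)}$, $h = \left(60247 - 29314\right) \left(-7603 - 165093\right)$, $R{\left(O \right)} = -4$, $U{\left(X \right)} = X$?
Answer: $5342005512$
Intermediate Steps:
$h = -5342005368$ ($h = 30933 \left(-7603 - 165093\right) = 30933 \left(-172696\right) = -5342005368$)
$z{\left(A \right)} = \frac{4}{A}$
$C = 144$ ($C = - 4 \frac{4}{\frac{1}{1 - 10}} = - 4 \frac{4}{\frac{1}{-9}} = - 4 \frac{4}{- \frac{1}{9}} = - 4 \cdot 4 \left(-9\right) = \left(-4\right) \left(-36\right) = 144$)
$C - h = 144 - -5342005368 = 144 + 5342005368 = 5342005512$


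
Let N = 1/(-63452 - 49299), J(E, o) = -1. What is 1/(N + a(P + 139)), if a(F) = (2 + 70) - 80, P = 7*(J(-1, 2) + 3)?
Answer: -112751/902009 ≈ -0.12500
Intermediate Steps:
P = 14 (P = 7*(-1 + 3) = 7*2 = 14)
a(F) = -8 (a(F) = 72 - 80 = -8)
N = -1/112751 (N = 1/(-112751) = -1/112751 ≈ -8.8691e-6)
1/(N + a(P + 139)) = 1/(-1/112751 - 8) = 1/(-902009/112751) = -112751/902009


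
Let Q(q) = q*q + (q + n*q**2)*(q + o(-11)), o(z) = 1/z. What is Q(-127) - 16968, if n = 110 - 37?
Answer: -1645860649/11 ≈ -1.4962e+8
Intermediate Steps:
n = 73
Q(q) = q**2 + (-1/11 + q)*(q + 73*q**2) (Q(q) = q*q + (q + 73*q**2)*(q + 1/(-11)) = q**2 + (q + 73*q**2)*(q - 1/11) = q**2 + (q + 73*q**2)*(-1/11 + q) = q**2 + (-1/11 + q)*(q + 73*q**2))
Q(-127) - 16968 = (1/11)*(-127)*(-1 - 51*(-127) + 803*(-127)**2) - 16968 = (1/11)*(-127)*(-1 + 6477 + 803*16129) - 16968 = (1/11)*(-127)*(-1 + 6477 + 12951587) - 16968 = (1/11)*(-127)*12958063 - 16968 = -1645674001/11 - 16968 = -1645860649/11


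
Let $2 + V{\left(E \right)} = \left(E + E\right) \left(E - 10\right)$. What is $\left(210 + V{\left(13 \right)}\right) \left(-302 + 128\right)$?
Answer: $-49764$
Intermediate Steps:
$V{\left(E \right)} = -2 + 2 E \left(-10 + E\right)$ ($V{\left(E \right)} = -2 + \left(E + E\right) \left(E - 10\right) = -2 + 2 E \left(-10 + E\right)$)
$\left(210 + V{\left(13 \right)}\right) \left(-302 + 128\right) = \left(210 - \left(262 - 338\right)\right) \left(-302 + 128\right) = \left(210 - -76\right) \left(-174\right) = \left(210 + 76\right) \left(-174\right) = 286 \left(-174\right) = -49764$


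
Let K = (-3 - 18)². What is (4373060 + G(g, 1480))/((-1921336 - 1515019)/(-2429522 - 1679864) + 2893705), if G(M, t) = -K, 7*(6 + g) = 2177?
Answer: 17968779301934/11891354251485 ≈ 1.5111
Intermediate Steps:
g = 305 (g = -6 + (⅐)*2177 = -6 + 311 = 305)
K = 441 (K = (-21)² = 441)
G(M, t) = -441 (G(M, t) = -1*441 = -441)
(4373060 + G(g, 1480))/((-1921336 - 1515019)/(-2429522 - 1679864) + 2893705) = (4373060 - 441)/((-1921336 - 1515019)/(-2429522 - 1679864) + 2893705) = 4372619/(-3436355/(-4109386) + 2893705) = 4372619/(-3436355*(-1/4109386) + 2893705) = 4372619/(3436355/4109386 + 2893705) = 4372619/(11891354251485/4109386) = 4372619*(4109386/11891354251485) = 17968779301934/11891354251485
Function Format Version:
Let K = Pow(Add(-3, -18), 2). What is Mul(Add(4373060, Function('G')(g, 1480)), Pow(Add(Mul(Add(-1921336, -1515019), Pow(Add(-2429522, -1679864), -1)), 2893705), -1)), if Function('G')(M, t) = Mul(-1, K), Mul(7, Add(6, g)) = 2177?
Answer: Rational(17968779301934, 11891354251485) ≈ 1.5111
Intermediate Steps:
g = 305 (g = Add(-6, Mul(Rational(1, 7), 2177)) = Add(-6, 311) = 305)
K = 441 (K = Pow(-21, 2) = 441)
Function('G')(M, t) = -441 (Function('G')(M, t) = Mul(-1, 441) = -441)
Mul(Add(4373060, Function('G')(g, 1480)), Pow(Add(Mul(Add(-1921336, -1515019), Pow(Add(-2429522, -1679864), -1)), 2893705), -1)) = Mul(Add(4373060, -441), Pow(Add(Mul(Add(-1921336, -1515019), Pow(Add(-2429522, -1679864), -1)), 2893705), -1)) = Mul(4372619, Pow(Add(Mul(-3436355, Pow(-4109386, -1)), 2893705), -1)) = Mul(4372619, Pow(Add(Mul(-3436355, Rational(-1, 4109386)), 2893705), -1)) = Mul(4372619, Pow(Add(Rational(3436355, 4109386), 2893705), -1)) = Mul(4372619, Pow(Rational(11891354251485, 4109386), -1)) = Mul(4372619, Rational(4109386, 11891354251485)) = Rational(17968779301934, 11891354251485)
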